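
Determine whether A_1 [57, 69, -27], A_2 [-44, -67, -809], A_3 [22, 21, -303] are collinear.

A_1A_2 = (-101, -136, -782), A_1A_3 = (-35, -48, -276).
Comparing components 3 and 1: (-782)(-35) − (-101)(-276) = -506 ≠ 0, so A_1A_2 and A_1A_3 are not parallel and the points are not collinear.

No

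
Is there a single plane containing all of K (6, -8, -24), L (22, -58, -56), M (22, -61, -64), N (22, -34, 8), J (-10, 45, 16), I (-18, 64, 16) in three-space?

Yes

The plane through K, L, M has normal n = KL × KM = (304, 128, -48) and equation n·P = 1952.
Checking the remaining points: n·N = 1952, n·J = 1952, n·I = 1952.
All equal 1952, so all 6 points lie in one plane.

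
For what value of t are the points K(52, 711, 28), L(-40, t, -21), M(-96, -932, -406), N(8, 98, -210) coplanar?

Normal to plane KMN: n = (124992, -16128, 18432); plane equation n·P = -4451328.
Requiring n·L = -4451328: (-16128)t + (-5386752) = -4451328.
So t = -58.

-58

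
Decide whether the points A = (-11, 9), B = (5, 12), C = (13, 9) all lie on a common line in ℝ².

AB = (16, 3), AC = (24, 0).
Twice the signed area of △ABC is (16)(0) − (3)(24) = -72.
The area is nonzero, so the three points are not collinear.

No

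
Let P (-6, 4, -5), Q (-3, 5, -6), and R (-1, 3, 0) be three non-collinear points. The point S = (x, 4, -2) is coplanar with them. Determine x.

0

A normal to the plane is n = PQ × PR = (4, -20, -8).
S lies in the plane iff n · PS = 0.
This gives (4)x + (0) = 0, so x = 0.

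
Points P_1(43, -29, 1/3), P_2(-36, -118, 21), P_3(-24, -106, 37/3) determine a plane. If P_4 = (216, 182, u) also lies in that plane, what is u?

41/3

A normal to the plane is n = P_1P_2 × P_1P_3 = (1570/3, -1310/3, 120).
P_4 lies in the plane iff n · P_1P_4 = 0.
This gives (120)u + (-1640) = 0, so u = 41/3.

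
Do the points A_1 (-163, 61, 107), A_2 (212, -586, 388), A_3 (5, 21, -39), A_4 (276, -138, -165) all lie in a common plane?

No

A normal to the plane through A_1, A_2, A_3 is n = A_1A_2 × A_1A_3 = (105702, 101958, 93696).
The plane has equation n·P = -984516. For A_4: n·A_4 = -356292.
-356292 ≠ -984516, so A_4 is off the plane.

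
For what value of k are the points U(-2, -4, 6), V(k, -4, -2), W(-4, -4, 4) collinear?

Direction UW = (-2, 0, -2). From the z-coordinate of V, the parameter along the line is τ = (-2 − 6)/(-2) = 4.
Then k = (-2) + 4·(-2) = -10.

-10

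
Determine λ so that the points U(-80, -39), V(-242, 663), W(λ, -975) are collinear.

136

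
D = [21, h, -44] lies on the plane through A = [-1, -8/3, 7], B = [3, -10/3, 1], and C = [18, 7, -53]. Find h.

The plane through A, B, C has equation 98x + 126y + (154/3)z = -224/3.
Substituting D: (126)h + (-602/3) = -224/3, so h = 1.

1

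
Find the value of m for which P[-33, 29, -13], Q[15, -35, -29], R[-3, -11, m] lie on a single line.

Direction PQ = (48, -64, -16). From the x-coordinate of R, the parameter along the line is τ = (-3 − (-33))/48 = 5/8.
Then m = (-13) + 5/8·(-16) = -23.

-23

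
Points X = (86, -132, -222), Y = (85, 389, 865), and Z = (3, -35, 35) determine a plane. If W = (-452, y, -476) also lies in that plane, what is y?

-424

A normal to the plane is n = XY × XZ = (28458, -89964, 43146).
W lies in the plane iff n · XW = 0.
This gives (-89964)y + (-38144736) = 0, so y = -424.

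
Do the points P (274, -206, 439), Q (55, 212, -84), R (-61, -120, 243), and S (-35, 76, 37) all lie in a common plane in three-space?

With P as base: PQ = (-219, 418, -523), PR = (-335, 86, -196), PS = (-309, 282, -402).
PR × PS = (20700, -74106, -67896).
PQ · (PR × PS) = 0.
The scalar triple product vanishes, so the four points are coplanar.

Yes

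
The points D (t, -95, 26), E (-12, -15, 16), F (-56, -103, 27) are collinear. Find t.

Direction EF = (-44, -88, 11). From the y-coordinate of D, the parameter along the line is τ = (-95 − (-15))/(-88) = 10/11.
Then t = (-12) + 10/11·(-44) = -52.

-52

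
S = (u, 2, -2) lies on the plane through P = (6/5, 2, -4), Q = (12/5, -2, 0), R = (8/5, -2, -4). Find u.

8/5

A normal to the plane is n = PQ × PR = (16, 8/5, -16/5).
S lies in the plane iff n · PS = 0.
This gives (16)u + (-128/5) = 0, so u = 8/5.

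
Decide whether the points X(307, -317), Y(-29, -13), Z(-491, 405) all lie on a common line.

XY = (-336, 304), XZ = (-798, 722).
Checking proportionality: XZ = 19/8·XY, so the vectors are parallel and the points are collinear.

Yes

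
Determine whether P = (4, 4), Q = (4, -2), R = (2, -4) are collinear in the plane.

No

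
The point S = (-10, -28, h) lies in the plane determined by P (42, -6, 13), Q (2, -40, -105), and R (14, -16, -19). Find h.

A normal to the plane is n = PQ × PR = (-92, 2024, -552).
S lies in the plane iff n · PS = 0.
This gives (-552)h + (-32568) = 0, so h = -59.

-59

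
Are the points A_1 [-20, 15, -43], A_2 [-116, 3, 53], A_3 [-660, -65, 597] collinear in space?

A_1A_2 = (-96, -12, 96), A_1A_3 = (-640, -80, 640).
A_1A_2 × A_1A_3 = (0, 0, 0).
The cross product vanishes, so the three points are collinear.

Yes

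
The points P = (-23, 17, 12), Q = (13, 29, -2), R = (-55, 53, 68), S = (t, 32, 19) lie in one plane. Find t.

-13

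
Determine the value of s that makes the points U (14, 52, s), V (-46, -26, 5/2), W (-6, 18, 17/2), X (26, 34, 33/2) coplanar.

19/2

The points are coplanar iff UV · (UW × UX) = 0.
Expanding, this is linear in s: (768)s + (-7296) = 0.
So s = 19/2.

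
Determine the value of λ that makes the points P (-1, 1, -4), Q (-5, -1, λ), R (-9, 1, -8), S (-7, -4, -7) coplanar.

Normal to plane PRS: n = (-20, 0, 40); plane equation n·X = -140.
Requiring n·Q = -140: (40)λ + (100) = -140.
So λ = -6.

-6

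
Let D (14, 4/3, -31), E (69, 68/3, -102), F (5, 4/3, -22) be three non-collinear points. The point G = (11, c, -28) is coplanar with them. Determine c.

4/3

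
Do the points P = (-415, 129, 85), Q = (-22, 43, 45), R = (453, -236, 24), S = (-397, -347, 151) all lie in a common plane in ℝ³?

No

With P as base: PQ = (393, -86, -40), PR = (868, -365, -61), PS = (18, -476, 66).
PR × PS = (-53126, -58386, -406598).
PQ · (PR × PS) = 406598.
Since 406598 ≠ 0, the four points are not coplanar.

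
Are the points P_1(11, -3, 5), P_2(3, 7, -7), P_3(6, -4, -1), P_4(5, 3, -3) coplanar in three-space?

A normal to the plane through P_1, P_2, P_3 is n = P_1P_2 × P_1P_3 = (-72, 12, 58).
The plane has equation n·P = -538. For P_4: n·P_4 = -498.
-498 ≠ -538, so P_4 is off the plane.

No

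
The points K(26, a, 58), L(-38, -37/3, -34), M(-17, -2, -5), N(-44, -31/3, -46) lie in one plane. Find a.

43/3

The points are coplanar iff KL · (KM × KN) = 0.
Expanding, this is linear in a: (-78)a + (1118) = 0.
So a = 43/3.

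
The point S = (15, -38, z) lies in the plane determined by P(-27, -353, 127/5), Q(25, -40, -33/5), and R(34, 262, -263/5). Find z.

Coplanarity requires PQ · (PR × PS) = 0.
PQ = (52, 313, -32), PR = (61, 615, -78); the triple product is linear in z with coefficient 12887 and constant term 683011/5.
Setting it to zero: z = -53/5.

-53/5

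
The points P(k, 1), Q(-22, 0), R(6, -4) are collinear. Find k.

-29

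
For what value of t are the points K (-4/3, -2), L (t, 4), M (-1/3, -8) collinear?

-7/3

Collinearity: (L − K) must be parallel to (M − K) = (1, -6).
Cross-multiplying the components: (t − (-4/3))·(-6) = (6)·(1).
Solving gives t = -7/3.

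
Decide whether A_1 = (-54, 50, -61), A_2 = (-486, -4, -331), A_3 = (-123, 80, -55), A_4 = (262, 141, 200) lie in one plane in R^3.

No

The four points are coplanar iff the 3×3 determinant with rows A_1A_2, A_1A_3, A_1A_4 is zero.
Rows: (-432, -54, -270), (-69, 30, 6), (316, 91, 261).
Expanding along the first row: (-432)(7284) − (-54)(-19905) + (-270)(-15759) = 33372.
Nonzero ⇒ not coplanar.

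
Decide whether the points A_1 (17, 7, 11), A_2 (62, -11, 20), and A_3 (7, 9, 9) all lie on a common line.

No

A_1A_2 = (45, -18, 9), A_1A_3 = (-10, 2, -2).
Comparing components 2 and 3: (-18)(-2) − (9)(2) = 18 ≠ 0, so A_1A_2 and A_1A_3 are not parallel and the points are not collinear.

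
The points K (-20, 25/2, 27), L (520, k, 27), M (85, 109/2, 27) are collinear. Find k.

Collinearity requires KL × KM = 0; each component is linear in k.
The z-component gives (-105)k + (47985/2) = 0, so k = 457/2.
The remaining components then also vanish.

457/2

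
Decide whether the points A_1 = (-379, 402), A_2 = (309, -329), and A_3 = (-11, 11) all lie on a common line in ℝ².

Yes

A_1A_2 = (688, -731), A_1A_3 = (368, -391).
Checking proportionality: A_1A_3 = 23/43·A_1A_2, so the vectors are parallel and the points are collinear.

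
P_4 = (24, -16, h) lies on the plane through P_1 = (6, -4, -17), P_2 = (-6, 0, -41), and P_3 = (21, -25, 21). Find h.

22

The plane through P_1, P_2, P_3 has equation −352x + 96y + 192z = -5760.
Substituting P_4: (192)h + (-9984) = -5760, so h = 22.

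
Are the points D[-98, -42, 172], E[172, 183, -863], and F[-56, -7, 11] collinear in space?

DE = (270, 225, -1035), DF = (42, 35, -161).
DE × DF = (0, 0, 0).
The cross product vanishes, so the three points are collinear.

Yes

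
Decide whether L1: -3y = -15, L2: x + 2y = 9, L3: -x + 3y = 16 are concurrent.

Yes

The three lines meet at one point iff the augmented coefficient matrix [aᵢ bᵢ cᵢ] has rank < 3, i.e. its determinant vanishes.
Here the determinant is 0.
It vanishes, so the lines are concurrent at (-1, 5).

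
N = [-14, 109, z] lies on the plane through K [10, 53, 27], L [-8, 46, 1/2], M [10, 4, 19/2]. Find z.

Coplanarity requires KL · (KM × KN) = 0.
KL = (-18, -7, -53/2), KM = (0, -49, -35/2); the triple product is linear in z with coefficient 882 and constant term -13230.
Setting it to zero: z = 15.

15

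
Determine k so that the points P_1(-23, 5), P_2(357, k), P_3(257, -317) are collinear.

-432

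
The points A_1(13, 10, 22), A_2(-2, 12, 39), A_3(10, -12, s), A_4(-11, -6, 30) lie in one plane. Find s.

The points are coplanar iff A_1A_2 · (A_1A_3 × A_1A_4) = 0.
Expanding, this is linear in s: (-288)s + (864) = 0.
So s = 3.

3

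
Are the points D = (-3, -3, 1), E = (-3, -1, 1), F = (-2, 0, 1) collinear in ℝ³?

No

DE = (0, 2, 0), DF = (1, 3, 0).
DE × DF = (0, 0, -2).
The cross product is nonzero, so the points do not lie on one line.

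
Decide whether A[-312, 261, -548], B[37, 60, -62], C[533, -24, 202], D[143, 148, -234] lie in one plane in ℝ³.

No

The four points are coplanar iff the 3×3 determinant with rows AB, AC, AD is zero.
Rows: (349, -201, 486), (845, -285, 750), (455, -113, 314).
Expanding along the first row: (349)(-4740) − (-201)(-75920) + (486)(34190) = -297840.
Nonzero ⇒ not coplanar.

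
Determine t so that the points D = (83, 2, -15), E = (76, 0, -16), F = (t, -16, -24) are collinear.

20

Collinearity requires DE × DF = 0; each component is linear in t.
The y-component gives (-1)t + (20) = 0, so t = 20.
The remaining components then also vanish.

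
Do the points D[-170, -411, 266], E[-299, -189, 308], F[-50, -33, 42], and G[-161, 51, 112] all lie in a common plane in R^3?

Yes

The four points are coplanar iff the 3×3 determinant with rows DE, DF, DG is zero.
Rows: (-129, 222, 42), (120, 378, -224), (9, 462, -154).
Expanding along the first row: (-129)(45276) − (222)(-16464) + (42)(52038) = 0.
Zero determinant ⇒ coplanar.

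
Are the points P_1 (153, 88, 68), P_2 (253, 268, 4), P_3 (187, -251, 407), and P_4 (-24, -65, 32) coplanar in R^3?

A normal to the plane through P_1, P_2, P_3 is n = P_1P_2 × P_1P_3 = (39324, -36076, -40020).
The plane has equation n·P = 120524. For P_4: n·P_4 = 120524.
Equal, so P_4 lies in the plane and all four are coplanar.

Yes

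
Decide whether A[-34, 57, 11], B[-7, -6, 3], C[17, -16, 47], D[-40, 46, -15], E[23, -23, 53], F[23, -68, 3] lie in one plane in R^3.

Yes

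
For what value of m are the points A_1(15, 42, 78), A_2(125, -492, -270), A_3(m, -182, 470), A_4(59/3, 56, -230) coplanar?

The points are coplanar iff A_1A_2 · (A_1A_3 × A_1A_4) = 0.
Expanding, this is linear in m: (-169344)m + (8184960) = 0.
So m = 145/3.

145/3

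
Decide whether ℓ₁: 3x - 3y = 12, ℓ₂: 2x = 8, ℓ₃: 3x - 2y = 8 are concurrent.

No

The three lines meet at one point iff the augmented coefficient matrix [aᵢ bᵢ cᵢ] has rank < 3, i.e. its determinant vanishes.
Here the determinant is -24.
Nonzero, so no common point exists.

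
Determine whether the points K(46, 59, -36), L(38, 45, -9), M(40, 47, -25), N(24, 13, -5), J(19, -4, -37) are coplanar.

No

The plane through K, L, M has normal n = KL × KM = (170, -74, 12) and equation n·P = 3022.
Checking the remaining points: n·N = 3058, n·J = 3082.
Since n·N = 3058 ≠ 3022, N is off the plane and the points are not all coplanar.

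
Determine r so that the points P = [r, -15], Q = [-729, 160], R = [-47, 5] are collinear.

Collinearity: (P − Q) must be parallel to (R − Q) = (682, -155).
Cross-multiplying the components: (r − (-729))·(-155) = (-175)·(682).
Solving gives r = 41.

41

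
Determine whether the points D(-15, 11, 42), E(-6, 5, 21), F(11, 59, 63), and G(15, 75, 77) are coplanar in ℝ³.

The four points are coplanar iff the 3×3 determinant with rows DE, DF, DG is zero.
Rows: (9, -6, -21), (26, 48, 21), (30, 64, 35).
Expanding along the first row: (9)(336) − (-6)(280) + (-21)(224) = 0.
Zero determinant ⇒ coplanar.

Yes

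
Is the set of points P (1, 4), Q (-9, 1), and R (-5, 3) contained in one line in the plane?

PQ = (-10, -3), PR = (-6, -1).
Twice the signed area of △PQR is (-10)(-1) − (-3)(-6) = -8.
The area is nonzero, so the three points are not collinear.

No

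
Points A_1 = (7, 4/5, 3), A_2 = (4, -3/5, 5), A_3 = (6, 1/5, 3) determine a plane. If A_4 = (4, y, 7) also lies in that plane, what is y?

-1/5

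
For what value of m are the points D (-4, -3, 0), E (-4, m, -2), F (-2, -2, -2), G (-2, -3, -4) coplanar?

The points are coplanar iff DE · (DF × DG) = 0.
Expanding, this is linear in m: (4)m + (16) = 0.
So m = -4.

-4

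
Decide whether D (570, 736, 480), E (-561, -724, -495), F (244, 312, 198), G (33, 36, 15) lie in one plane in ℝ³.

The four points are coplanar iff the 3×3 determinant with rows DE, DF, DG is zero.
Rows: (-1131, -1460, -975), (-326, -424, -282), (-537, -700, -465).
Expanding along the first row: (-1131)(-240) − (-1460)(156) + (-975)(512) = 0.
Zero determinant ⇒ coplanar.

Yes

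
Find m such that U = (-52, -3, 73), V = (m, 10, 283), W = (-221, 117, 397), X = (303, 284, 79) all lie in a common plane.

The points are coplanar iff UV · (UW × UX) = 0.
Expanding, this is linear in m: (-92268)m + (-22421124) = 0.
So m = -243.

-243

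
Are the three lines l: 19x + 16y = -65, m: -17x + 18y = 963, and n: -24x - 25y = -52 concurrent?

Yes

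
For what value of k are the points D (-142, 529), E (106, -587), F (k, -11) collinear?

The three points are collinear iff det[DE; DF] = 0.
This determinant is linear in k: (1116)k + (24552) = 0, so k = -22.

-22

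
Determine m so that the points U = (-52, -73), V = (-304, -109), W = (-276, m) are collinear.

-105

Collinearity: (W − U) must be parallel to (V − U) = (-252, -36).
Cross-multiplying the components: (m − (-73))·(-252) = (-224)·(-36).
Solving gives m = -105.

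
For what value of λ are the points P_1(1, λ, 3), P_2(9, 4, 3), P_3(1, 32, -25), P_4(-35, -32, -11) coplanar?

-6

Coplanarity ⇔ det[P_1P_2; P_1P_3; P_1P_4] = 0.
Expanding, this is linear in λ: (-1120)λ + (-6720) = 0.
So λ = -6.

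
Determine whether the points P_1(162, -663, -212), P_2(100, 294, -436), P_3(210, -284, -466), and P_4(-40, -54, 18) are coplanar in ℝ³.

No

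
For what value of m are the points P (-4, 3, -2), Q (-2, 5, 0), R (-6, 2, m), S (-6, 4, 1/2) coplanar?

-5/2

Normal to plane PQS: n = (3, -9, 6); plane equation n·X = -51.
Requiring n·R = -51: (6)m + (-36) = -51.
So m = -5/2.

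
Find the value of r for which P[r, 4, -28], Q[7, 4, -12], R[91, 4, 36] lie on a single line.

Collinearity requires PQ × PR = 0; each component is linear in r.
The y-component gives (48)r + (1008) = 0, so r = -21.
The remaining components then also vanish.

-21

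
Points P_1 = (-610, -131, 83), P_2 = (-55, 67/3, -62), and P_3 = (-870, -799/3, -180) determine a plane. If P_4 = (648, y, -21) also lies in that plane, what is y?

779/3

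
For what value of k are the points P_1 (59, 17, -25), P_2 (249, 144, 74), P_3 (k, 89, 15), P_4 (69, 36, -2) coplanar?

203

Normal to plane P_1P_2P_4: n = (1040, -3380, 2340); plane equation n·P = -54600.
Requiring n·P_3 = -54600: (1040)k + (-265720) = -54600.
So k = 203.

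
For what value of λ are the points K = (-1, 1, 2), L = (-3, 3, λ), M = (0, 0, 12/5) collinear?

6/5

Direction KM = (1, -1, 2/5). From the x-coordinate of L, the parameter along the line is τ = (-3 − (-1))/1 = -2.
Then λ = 2 + (-2)·(2/5) = 6/5.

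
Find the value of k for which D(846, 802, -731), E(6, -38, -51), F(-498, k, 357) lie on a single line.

Direction DE = (-840, -840, 680). From the x-coordinate of F, the parameter along the line is τ = (-498 − 846)/(-840) = 8/5.
Then k = 802 + 8/5·(-840) = -542.

-542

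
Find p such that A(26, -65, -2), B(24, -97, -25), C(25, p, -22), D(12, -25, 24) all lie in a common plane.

Coplanarity ⇔ det[AB; AC; AD] = 0.
Expanding, this is linear in p: (-374)p + (-34782) = 0.
So p = -93.

-93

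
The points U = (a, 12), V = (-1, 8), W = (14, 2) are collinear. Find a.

-11

Collinearity: (U − V) must be parallel to (W − V) = (15, -6).
Cross-multiplying the components: (a − (-1))·(-6) = (4)·(15).
Solving gives a = -11.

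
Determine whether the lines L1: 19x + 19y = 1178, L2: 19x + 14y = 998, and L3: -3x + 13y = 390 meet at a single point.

Yes

Intersecting L1 and L2: solving the 2×2 system gives (x, y) = (26, 36).
Substitute into L3: (-3)(26) + (13)(36) = 390.
This equals 390, so (26, 36) lies on all three lines and they are concurrent.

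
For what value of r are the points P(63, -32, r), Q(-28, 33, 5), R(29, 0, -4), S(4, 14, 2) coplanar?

44

Coplanarity ⇔ det[PQ; PR; PS] = 0.
Expanding, this is linear in r: (27)r + (-1188) = 0.
So r = 44.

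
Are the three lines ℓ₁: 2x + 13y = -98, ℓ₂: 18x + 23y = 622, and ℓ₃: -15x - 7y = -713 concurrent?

Intersecting ℓ₁ and ℓ₂: solving the 2×2 system gives (x, y) = (55, -16).
Substitute into ℓ₃: (-15)(55) + (-7)(-16) = -713.
This equals -713, so (55, -16) lies on all three lines and they are concurrent.

Yes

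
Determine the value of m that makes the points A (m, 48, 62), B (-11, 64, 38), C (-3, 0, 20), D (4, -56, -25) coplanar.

-9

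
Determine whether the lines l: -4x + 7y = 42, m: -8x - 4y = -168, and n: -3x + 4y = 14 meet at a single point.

Yes

Lines aᵢx + bᵢy = cᵢ with pairwise distinct directions are concurrent exactly when det[aᵢ bᵢ cᵢ] = 0.
Here the determinant is 0.
It vanishes, so the lines are concurrent at (14, 14).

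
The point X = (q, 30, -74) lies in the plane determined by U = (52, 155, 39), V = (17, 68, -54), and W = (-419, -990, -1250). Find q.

The plane through U, V, W has equation 5658x − 1312y − 902z = 55678.
Substituting X: (5658)q + (27388) = 55678, so q = 5.

5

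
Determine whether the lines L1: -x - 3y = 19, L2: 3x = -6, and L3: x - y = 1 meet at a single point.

No

Intersecting L1 and L2: solving the 2×2 system gives (x, y) = (-2, -17/3).
Substitute into L3: (1)(-2) + (-1)(-17/3) = 11/3.
But L3 requires 1 ≠ 11/3, so the three lines have no common point.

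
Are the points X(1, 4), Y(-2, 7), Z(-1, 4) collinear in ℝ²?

No

XY = (-3, 3), XZ = (-2, 0).
If collinear, XZ would be a scalar multiple of XY. But (-3)·(0) ≠ (3)·(-2) (difference 6), so they are not parallel; the points are not collinear.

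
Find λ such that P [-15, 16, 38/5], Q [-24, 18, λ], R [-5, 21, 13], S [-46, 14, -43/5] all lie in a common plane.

The points are coplanar iff PQ · (PR × PS) = 0.
Expanding, this is linear in λ: (135)λ + (-405) = 0.
So λ = 3.

3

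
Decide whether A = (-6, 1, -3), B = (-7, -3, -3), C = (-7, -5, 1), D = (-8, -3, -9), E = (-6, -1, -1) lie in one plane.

The plane through A, B, C has normal n = AB × AC = (-16, 4, 2) and equation n·P = 94.
Checking the remaining points: n·D = 98, n·E = 90.
Since n·D = 98 ≠ 94, D is off the plane and the points are not all coplanar.

No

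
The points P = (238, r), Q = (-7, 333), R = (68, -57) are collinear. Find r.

-941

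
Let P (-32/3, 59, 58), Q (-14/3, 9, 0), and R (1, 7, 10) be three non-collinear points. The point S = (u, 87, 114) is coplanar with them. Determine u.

-11/3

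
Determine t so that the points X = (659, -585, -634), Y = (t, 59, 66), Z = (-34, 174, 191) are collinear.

Direction XZ = (-693, 759, 825). From the y-coordinate of Y, the parameter along the line is τ = (59 − (-585))/759 = 28/33.
Then t = 659 + 28/33·(-693) = 71.

71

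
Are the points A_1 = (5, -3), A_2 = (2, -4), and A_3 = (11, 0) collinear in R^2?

A_1A_2 = (-3, -1), A_1A_3 = (6, 3).
If collinear, A_1A_3 would be a scalar multiple of A_1A_2. But (-3)·(3) ≠ (-1)·(6) (difference -3), so they are not parallel; the points are not collinear.

No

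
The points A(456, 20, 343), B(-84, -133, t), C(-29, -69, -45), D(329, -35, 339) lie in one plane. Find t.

Normal to plane ACD: n = (-20984, 47336, 15372); plane equation n·P = -3349388.
Requiring n·B = -3349388: (15372)t + (-4533032) = -3349388.
So t = 77.

77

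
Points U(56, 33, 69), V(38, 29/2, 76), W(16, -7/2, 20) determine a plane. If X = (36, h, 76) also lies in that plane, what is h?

25/2

The plane through U, V, W has equation 1162x − 1162y − 83z = 20999.
Substituting X: (-1162)h + (35524) = 20999, so h = 25/2.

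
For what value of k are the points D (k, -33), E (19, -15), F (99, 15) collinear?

The three points are collinear iff det[DE; DF] = 0.
This determinant is linear in k: (-30)k + (-870) = 0, so k = -29.

-29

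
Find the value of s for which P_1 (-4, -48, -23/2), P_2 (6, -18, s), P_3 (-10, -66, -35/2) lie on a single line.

-3/2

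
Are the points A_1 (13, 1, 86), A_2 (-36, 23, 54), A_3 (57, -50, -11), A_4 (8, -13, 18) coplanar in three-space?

A normal to the plane through A_1, A_2, A_3 is n = A_1A_2 × A_1A_3 = (-3766, -6161, 1531).
The plane has equation n·P = 76547. For A_4: n·A_4 = 77523.
77523 ≠ 76547, so A_4 is off the plane.

No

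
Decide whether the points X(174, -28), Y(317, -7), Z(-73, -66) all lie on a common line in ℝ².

No

XY = (143, 21), XZ = (-247, -38).
det[XY; XZ] = (143)(-38) − (21)(-247) = -247.
The determinant is nonzero, so they are not collinear.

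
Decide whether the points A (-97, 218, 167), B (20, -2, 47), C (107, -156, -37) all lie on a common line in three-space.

No

AB = (117, -220, -120), AC = (204, -374, -204).
AB × AC = (0, -612, 1122).
The cross product is nonzero, so the points do not lie on one line.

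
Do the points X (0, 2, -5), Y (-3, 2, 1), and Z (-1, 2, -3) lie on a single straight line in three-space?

Yes

XY = (-3, 0, 6), XZ = (-1, 0, 2).
XY × XZ = (0, 0, 0).
The cross product vanishes, so the three points are collinear.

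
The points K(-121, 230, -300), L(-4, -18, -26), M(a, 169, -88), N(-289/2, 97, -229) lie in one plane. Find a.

Coplanarity ⇔ det[KL; KM; KN] = 0.
Expanding, this is linear in a: (-18834)a + (1356048) = 0.
So a = 72.

72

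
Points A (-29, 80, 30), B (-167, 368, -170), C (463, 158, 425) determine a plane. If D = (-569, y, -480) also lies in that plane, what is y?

Coplanarity requires AB · (AC × AD) = 0.
AB = (-138, 288, -200), AC = (492, 78, 395); the triple product is linear in y with coefficient -43890 and constant term 11411400.
Setting it to zero: y = 260.

260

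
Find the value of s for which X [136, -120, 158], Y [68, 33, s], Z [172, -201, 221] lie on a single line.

39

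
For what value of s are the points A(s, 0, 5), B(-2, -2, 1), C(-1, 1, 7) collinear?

-4/3

Collinearity requires AB × AC = 0; each component is linear in s.
The y-component gives (6)s + (8) = 0, so s = -4/3.
The remaining components then also vanish.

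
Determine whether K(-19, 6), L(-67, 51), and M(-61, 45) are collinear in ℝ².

KL = (-48, 45), KM = (-42, 39).
If collinear, KM would be a scalar multiple of KL. But (-48)·(39) ≠ (45)·(-42) (difference 18), so they are not parallel; the points are not collinear.

No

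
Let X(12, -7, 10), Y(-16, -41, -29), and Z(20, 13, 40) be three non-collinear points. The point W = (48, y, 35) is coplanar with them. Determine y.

A normal to the plane is n = XY × XZ = (-240, 528, -288).
W lies in the plane iff n · XW = 0.
This gives (528)y + (-12144) = 0, so y = 23.

23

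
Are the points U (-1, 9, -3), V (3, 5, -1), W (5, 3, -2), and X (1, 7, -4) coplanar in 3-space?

Yes

A normal to the plane through U, V, W is n = UV × UW = (8, 8, 0).
The plane has equation n·P = 64. For X: n·X = 64.
Equal, so X lies in the plane and all four are coplanar.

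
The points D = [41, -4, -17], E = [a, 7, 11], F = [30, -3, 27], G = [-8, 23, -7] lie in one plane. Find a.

Normal to plane DFG: n = (-1178, -2046, -248); plane equation n·P = -35898.
Requiring n·E = -35898: (-1178)a + (-17050) = -35898.
So a = 16.

16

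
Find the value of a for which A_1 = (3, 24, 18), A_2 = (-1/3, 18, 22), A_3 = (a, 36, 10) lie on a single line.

29/3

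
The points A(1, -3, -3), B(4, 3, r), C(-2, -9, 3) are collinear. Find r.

Collinearity requires AB × AC = 0; each component is linear in r.
The x-component gives (6)r + (54) = 0, so r = -9.
The remaining components then also vanish.

-9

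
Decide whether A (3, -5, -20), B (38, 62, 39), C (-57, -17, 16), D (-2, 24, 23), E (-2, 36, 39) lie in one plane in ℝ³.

Yes

The plane through A, B, C has normal n = AB × AC = (3120, -4800, 3600) and equation n·P = -38640.
Checking the remaining points: n·D = -38640, n·E = -38640.
All equal -38640, so all 5 points lie in one plane.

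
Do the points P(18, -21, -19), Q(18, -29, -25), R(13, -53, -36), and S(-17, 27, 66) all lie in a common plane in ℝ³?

The four points are coplanar iff the 3×3 determinant with rows PQ, PR, PS is zero.
Rows: (0, -8, -6), (-5, -32, -17), (-35, 48, 85).
Expanding along the first row: (0)(-1904) − (-8)(-1020) + (-6)(-1360) = 0.
Zero determinant ⇒ coplanar.

Yes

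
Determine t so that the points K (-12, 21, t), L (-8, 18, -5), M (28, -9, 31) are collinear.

Direction LM = (36, -27, 36). From the x-coordinate of K, the parameter along the line is τ = (-12 − (-8))/36 = -1/9.
Then t = (-5) + (-1/9)·(36) = -9.

-9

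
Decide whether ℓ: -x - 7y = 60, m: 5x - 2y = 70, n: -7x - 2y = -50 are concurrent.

Intersecting ℓ and m: solving the 2×2 system gives (x, y) = (10, -10).
Substitute into n: (-7)(10) + (-2)(-10) = -50.
This equals -50, so (10, -10) lies on all three lines and they are concurrent.

Yes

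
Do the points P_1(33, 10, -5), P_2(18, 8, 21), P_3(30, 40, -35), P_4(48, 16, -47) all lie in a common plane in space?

No

The four points are coplanar iff the 3×3 determinant with rows P_1P_2, P_1P_3, P_1P_4 is zero.
Rows: (-15, -2, 26), (-3, 30, -30), (15, 6, -42).
Expanding along the first row: (-15)(-1080) − (-2)(576) + (26)(-468) = 5184.
Nonzero ⇒ not coplanar.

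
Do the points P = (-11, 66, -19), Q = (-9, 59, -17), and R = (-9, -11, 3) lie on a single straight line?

No

PQ = (2, -7, 2), PR = (2, -77, 22).
PQ × PR = (0, -40, -140).
The cross product is nonzero, so the points do not lie on one line.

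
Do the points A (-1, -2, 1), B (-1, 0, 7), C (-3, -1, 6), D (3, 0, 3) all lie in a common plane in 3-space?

The four points are coplanar iff the 3×3 determinant with rows AB, AC, AD is zero.
Rows: (0, 2, 6), (-2, 1, 5), (4, 2, 2).
Expanding along the first row: (0)(-8) − (2)(-24) + (6)(-8) = 0.
Zero determinant ⇒ coplanar.

Yes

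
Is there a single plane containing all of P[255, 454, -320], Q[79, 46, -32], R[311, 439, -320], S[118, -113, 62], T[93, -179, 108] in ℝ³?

Yes

The plane through P, Q, R has normal n = PQ × PR = (4320, 16128, 25488) and equation n·X = 267552.
Checking the remaining points: n·S = 267552, n·T = 267552.
All equal 267552, so all 5 points lie in one plane.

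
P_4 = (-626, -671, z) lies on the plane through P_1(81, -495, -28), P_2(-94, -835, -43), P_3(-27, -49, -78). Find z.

A normal to the plane is n = P_1P_2 × P_1P_3 = (23690, -7130, -114770).
P_4 lies in the plane iff n · P_1P_4 = 0.
This gives (-114770)z + (-18707510) = 0, so z = -163.

-163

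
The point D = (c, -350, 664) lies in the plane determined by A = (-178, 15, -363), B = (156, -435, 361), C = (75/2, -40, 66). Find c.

A normal to the plane is n = AB × AC = (-153230, 12736, 78605).
D lies in the plane iff n · AD = 0.
This gives (-153230)c + (48803755) = 0, so c = 637/2.

637/2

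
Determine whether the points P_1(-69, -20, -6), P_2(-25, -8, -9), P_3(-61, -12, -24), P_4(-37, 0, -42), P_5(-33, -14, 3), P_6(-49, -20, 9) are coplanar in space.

The plane through P_1, P_2, P_3 has normal n = P_1P_2 × P_1P_3 = (-192, 768, 256) and equation n·P = -3648.
Checking the remaining points: n·P_4 = -3648, n·P_5 = -3648, n·P_6 = -3648.
All equal -3648, so all 6 points lie in one plane.

Yes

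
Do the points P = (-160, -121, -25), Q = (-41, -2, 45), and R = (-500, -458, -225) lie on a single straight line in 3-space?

No

PQ = (119, 119, 70), PR = (-340, -337, -200).
Comparing components 2 and 3: (119)(-200) − (70)(-337) = -210 ≠ 0, so PQ and PR are not parallel and the points are not collinear.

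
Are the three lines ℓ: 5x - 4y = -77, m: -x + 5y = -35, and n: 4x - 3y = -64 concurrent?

Yes

Intersecting ℓ and m: solving the 2×2 system gives (x, y) = (-25, -12).
Substitute into n: (4)(-25) + (-3)(-12) = -64.
This equals -64, so (-25, -12) lies on all three lines and they are concurrent.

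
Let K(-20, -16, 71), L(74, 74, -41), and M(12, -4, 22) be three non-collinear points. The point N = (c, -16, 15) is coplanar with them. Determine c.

A normal to the plane is n = KL × KM = (-3066, 1022, -1752).
N lies in the plane iff n · KN = 0.
This gives (-3066)c + (36792) = 0, so c = 12.

12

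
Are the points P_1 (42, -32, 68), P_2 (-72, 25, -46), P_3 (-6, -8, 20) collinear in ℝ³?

P_1P_2 = (-114, 57, -114), P_1P_3 = (-48, 24, -48).
Each component of P_1P_3 is 8/19 times the corresponding component of P_1P_2, so P_1P_3 = 8/19·P_1P_2 and the points are collinear.

Yes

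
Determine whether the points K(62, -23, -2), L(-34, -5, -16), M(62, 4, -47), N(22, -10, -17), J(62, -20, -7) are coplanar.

Yes

The plane through K, L, M has normal n = KL × KM = (-432, -4320, -2592) and equation n·P = 77760.
Checking the remaining points: n·N = 77760, n·J = 77760.
All equal 77760, so all 5 points lie in one plane.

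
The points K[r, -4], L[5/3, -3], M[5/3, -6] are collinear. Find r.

Collinearity: (K − L) must be parallel to (M − L) = (0, -3).
Cross-multiplying the components: (r − 5/3)·(-3) = (-1)·(0).
Solving gives r = 5/3.

5/3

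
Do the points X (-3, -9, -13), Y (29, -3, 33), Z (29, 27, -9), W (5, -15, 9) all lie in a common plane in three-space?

With X as base: XY = (32, 6, 46), XZ = (32, 36, 4), XW = (8, -6, 22).
XZ × XW = (816, -672, -480).
XY · (XZ × XW) = 0.
The scalar triple product vanishes, so the four points are coplanar.

Yes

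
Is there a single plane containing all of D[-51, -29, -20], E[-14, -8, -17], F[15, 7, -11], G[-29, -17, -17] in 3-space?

With D as base: DE = (37, 21, 3), DF = (66, 36, 9), DG = (22, 12, 3).
DF × DG = (0, 0, 0).
DE · (DF × DG) = 0.
The scalar triple product vanishes, so the four points are coplanar.

Yes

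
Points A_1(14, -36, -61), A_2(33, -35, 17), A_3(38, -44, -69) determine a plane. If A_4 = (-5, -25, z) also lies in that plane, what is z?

A normal to the plane is n = A_1A_2 × A_1A_3 = (616, 2024, -176).
A_4 lies in the plane iff n · A_1A_4 = 0.
This gives (-176)z + (-176) = 0, so z = -1.

-1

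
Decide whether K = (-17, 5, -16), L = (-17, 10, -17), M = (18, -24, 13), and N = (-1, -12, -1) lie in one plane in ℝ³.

No

The four points are coplanar iff the 3×3 determinant with rows KL, KM, KN is zero.
Rows: (0, 5, -1), (35, -29, 29), (16, -17, 15).
Expanding along the first row: (0)(58) − (5)(61) + (-1)(-131) = -174.
Nonzero ⇒ not coplanar.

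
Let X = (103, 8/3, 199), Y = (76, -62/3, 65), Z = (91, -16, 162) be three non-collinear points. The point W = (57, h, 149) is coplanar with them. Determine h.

-308/3

The plane through X, Y, Z has equation −1638x + 609y + 224z = -122514.
Substituting W: (609)h + (-59990) = -122514, so h = -308/3.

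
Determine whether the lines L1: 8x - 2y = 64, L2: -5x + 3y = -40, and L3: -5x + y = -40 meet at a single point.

Lines aᵢx + bᵢy = cᵢ with pairwise distinct directions are concurrent exactly when det[aᵢ bᵢ cᵢ] = 0.
Here the determinant is 0.
It vanishes, so the lines are concurrent at (8, 0).

Yes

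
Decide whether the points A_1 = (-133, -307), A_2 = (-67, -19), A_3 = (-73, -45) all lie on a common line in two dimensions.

No

A_1A_2 = (66, 288), A_1A_3 = (60, 262).
Twice the signed area of △A_1A_2A_3 is (66)(262) − (288)(60) = 12.
The area is nonzero, so the three points are not collinear.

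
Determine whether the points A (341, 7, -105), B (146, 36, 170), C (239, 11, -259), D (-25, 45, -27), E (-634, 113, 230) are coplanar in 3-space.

The plane through A, B, C has normal n = AB × AC = (-5566, -58080, 2178) and equation n·P = -2533256.
Checking the remaining points: n·D = -2533256, n·E = -2533256.
All equal -2533256, so all 5 points lie in one plane.

Yes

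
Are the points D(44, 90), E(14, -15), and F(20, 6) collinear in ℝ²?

Yes

DE = (-30, -105), DF = (-24, -84).
Twice the signed area of △DEF is (-30)(-84) − (-105)(-24) = 0.
The triangle is degenerate (zero area), so the points are collinear.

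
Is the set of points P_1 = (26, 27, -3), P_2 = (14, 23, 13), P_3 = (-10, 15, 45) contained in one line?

Yes

P_1P_2 = (-12, -4, 16), P_1P_3 = (-36, -12, 48).
P_1P_2 × P_1P_3 = (0, 0, 0).
The cross product vanishes, so the three points are collinear.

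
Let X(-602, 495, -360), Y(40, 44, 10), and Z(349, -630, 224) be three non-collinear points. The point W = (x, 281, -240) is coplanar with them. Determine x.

-404

The plane through X, Y, Z has equation 152866x − 23058y − 293349z = 2166598.
Substituting W: (152866)x + (63924462) = 2166598, so x = -404.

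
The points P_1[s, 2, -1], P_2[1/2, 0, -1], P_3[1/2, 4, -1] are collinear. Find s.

1/2

Collinearity requires P_1P_2 × P_1P_3 = 0; each component is linear in s.
The z-component gives (-4)s + (2) = 0, so s = 1/2.
The remaining components then also vanish.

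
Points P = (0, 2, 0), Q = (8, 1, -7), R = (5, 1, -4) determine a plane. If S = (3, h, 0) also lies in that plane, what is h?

Coplanarity requires PQ · (PR × PS) = 0.
PQ = (8, -1, -7), PR = (5, -1, -4); the triple product is linear in h with coefficient -3 and constant term -3.
Setting it to zero: h = -1.

-1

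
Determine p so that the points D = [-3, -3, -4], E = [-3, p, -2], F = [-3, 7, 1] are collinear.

1

Direction DF = (0, 10, 5). From the z-coordinate of E, the parameter along the line is τ = (-2 − (-4))/5 = 2/5.
Then p = (-3) + 2/5·(10) = 1.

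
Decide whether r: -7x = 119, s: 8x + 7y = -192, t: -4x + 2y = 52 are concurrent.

Yes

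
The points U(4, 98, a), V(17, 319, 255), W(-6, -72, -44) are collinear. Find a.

86

Collinearity requires UV × UW = 0; each component is linear in a.
The x-component gives (-391)a + (33626) = 0, so a = 86.
The remaining components then also vanish.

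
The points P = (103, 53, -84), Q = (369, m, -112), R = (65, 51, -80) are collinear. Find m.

Direction PR = (-38, -2, 4). From the x-coordinate of Q, the parameter along the line is τ = (369 − 103)/(-38) = -7.
Then m = 53 + (-7)·(-2) = 67.

67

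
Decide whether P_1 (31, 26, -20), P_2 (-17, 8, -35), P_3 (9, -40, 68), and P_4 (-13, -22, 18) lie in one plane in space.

A normal to the plane through P_1, P_2, P_3 is n = P_1P_2 × P_1P_3 = (-2574, 4554, 2772).
The plane has equation n·P = -16830. For P_4: n·P_4 = -16830.
Equal, so P_4 lies in the plane and all four are coplanar.

Yes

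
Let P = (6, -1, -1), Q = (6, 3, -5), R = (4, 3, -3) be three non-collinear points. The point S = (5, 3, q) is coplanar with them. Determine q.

Coplanarity requires PQ · (PR × PS) = 0.
PQ = (0, 4, -4), PR = (-2, 4, -2); the triple product is linear in q with coefficient 8 and constant term 32.
Setting it to zero: q = -4.

-4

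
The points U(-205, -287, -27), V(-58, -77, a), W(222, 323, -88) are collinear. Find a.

Direction UW = (427, 610, -61). From the x-coordinate of V, the parameter along the line is τ = (-58 − (-205))/427 = 21/61.
Then a = (-27) + 21/61·(-61) = -48.

-48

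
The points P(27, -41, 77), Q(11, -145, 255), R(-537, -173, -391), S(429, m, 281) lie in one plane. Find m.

121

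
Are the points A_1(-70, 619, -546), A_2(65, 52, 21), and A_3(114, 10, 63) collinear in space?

A_1A_2 = (135, -567, 567), A_1A_3 = (184, -609, 609).
A_1A_2 × A_1A_3 = (0, 22113, 22113).
The cross product is nonzero, so the points do not lie on one line.

No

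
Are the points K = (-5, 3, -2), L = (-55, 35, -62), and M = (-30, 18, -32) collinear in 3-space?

No

KL = (-50, 32, -60), KM = (-25, 15, -30).
Comparing components 2 and 3: (32)(-30) − (-60)(15) = -60 ≠ 0, so KL and KM are not parallel and the points are not collinear.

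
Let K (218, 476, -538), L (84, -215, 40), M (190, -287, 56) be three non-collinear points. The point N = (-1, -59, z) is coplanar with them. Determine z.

Coplanarity requires KL · (KM × KN) = 0.
KL = (-134, -691, 578), KM = (-28, -763, 594); the triple product is linear in z with coefficient 82894 and constant term 3978912.
Setting it to zero: z = -48.

-48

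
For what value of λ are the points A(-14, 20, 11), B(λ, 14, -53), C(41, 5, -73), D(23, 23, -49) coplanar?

Coplanarity ⇔ det[AB; AC; AD] = 0.
Expanding, this is linear in λ: (1152)λ + (-31104) = 0.
So λ = 27.

27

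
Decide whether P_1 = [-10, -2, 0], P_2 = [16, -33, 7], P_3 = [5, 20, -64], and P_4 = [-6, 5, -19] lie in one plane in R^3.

Yes

The four points are coplanar iff the 3×3 determinant with rows P_1P_2, P_1P_3, P_1P_4 is zero.
Rows: (26, -31, 7), (15, 22, -64), (4, 7, -19).
Expanding along the first row: (26)(30) − (-31)(-29) + (7)(17) = 0.
Zero determinant ⇒ coplanar.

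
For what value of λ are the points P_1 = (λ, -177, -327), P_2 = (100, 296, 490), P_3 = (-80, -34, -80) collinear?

-158

Collinearity requires P_1P_2 × P_1P_3 = 0; each component is linear in λ.
The y-component gives (-570)λ + (-90060) = 0, so λ = -158.
The remaining components then also vanish.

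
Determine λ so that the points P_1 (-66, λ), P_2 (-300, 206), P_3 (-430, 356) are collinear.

-64

The three points are collinear iff det[P_1P_2; P_1P_3] = 0.
This determinant is linear in λ: (-130)λ + (-8320) = 0, so λ = -64.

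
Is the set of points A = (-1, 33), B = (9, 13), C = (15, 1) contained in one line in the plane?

Yes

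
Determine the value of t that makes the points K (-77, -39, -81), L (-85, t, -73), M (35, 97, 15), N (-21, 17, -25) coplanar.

-71

Normal to plane KMN: n = (2240, -896, -1344); plane equation n·P = -28672.
Requiring n·L = -28672: (-896)t + (-92288) = -28672.
So t = -71.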